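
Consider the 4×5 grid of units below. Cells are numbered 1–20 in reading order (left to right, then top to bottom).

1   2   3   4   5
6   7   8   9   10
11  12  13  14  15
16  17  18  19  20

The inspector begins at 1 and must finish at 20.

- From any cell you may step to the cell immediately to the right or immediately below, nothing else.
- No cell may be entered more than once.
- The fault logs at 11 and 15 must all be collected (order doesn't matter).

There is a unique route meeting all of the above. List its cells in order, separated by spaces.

1 6 11 12 13 14 15 20

Moves only go right or down, so the column and row indices never decrease.
Route from 1: down 2 to 11, right 4 to 15, down 1 to 20 — 7 moves in all.
Check: all required cells visited.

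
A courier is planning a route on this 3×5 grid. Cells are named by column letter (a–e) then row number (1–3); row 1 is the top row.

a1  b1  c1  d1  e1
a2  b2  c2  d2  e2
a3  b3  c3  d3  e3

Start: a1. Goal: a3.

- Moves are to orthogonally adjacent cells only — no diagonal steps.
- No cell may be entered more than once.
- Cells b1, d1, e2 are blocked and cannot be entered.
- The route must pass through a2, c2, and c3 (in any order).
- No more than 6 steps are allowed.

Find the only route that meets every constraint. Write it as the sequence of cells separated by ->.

a1 -> a2 -> b2 -> c2 -> c3 -> b3 -> a3

Any route must reach a2, c2, and c3 and still end at a3 within 6 moves, so the order of the required stops is forced.
Route from a1: down to a2, 2× right (reaching c2), down to c3, 2× left (reaching a3) — 6 moves in all.
Check: all required cells visited; 6 ≤ 6 moves.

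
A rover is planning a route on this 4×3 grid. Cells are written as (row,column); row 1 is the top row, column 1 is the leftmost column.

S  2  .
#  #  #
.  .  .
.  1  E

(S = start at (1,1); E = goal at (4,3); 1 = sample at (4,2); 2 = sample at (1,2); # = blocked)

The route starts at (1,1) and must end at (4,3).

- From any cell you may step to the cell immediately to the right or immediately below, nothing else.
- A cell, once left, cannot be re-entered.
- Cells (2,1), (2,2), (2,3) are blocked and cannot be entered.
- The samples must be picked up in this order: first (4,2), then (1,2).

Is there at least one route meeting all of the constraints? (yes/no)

(1,2) lies above (4,2), so going from (4,2) to (1,2) would need an upward move — but moves only go right/down, so (4,2) cannot be visited before (1,2).

no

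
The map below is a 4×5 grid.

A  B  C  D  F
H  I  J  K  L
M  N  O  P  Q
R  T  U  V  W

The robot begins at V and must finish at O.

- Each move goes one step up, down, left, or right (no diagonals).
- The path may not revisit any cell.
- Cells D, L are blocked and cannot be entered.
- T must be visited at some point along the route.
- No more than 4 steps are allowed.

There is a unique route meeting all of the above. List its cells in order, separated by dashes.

V - U - T - N - O

The 4-move cap with required stops at T leaves no slack for detours.
Route from V: left 2 to T, up 1 to N, right 1 to O — 4 moves in all.
Check: all required cells visited; 4 ≤ 4 moves.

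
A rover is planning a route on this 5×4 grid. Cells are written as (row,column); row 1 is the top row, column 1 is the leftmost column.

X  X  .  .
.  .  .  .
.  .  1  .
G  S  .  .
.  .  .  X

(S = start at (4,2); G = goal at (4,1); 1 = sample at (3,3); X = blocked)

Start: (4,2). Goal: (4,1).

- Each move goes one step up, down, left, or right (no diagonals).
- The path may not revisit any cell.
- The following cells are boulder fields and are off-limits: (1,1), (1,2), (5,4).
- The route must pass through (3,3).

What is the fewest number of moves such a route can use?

Any route passes through (3,3) somewhere between (4,2) and (4,1). Summing Manhattan distances along the two legs ((4,2) → (3,3) → (4,1)) gives a lower bound of 2 + 3 = 5 moves.
A route of 5 moves achieves this: (4,2) → (4,3) → (3,3) → (3,2) → (3,1) → (4,1).
Since 5 matches the lower bound, it is optimal.

5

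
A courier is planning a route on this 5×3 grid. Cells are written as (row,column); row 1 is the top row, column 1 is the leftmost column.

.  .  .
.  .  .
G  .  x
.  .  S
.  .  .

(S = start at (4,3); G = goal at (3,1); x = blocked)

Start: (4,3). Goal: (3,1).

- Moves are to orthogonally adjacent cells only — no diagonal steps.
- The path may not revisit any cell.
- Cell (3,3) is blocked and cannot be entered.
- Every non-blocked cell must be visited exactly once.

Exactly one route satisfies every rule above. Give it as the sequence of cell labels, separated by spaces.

(4,3) (5,3) (5,2) (5,1) (4,1) (4,2) (3,2) (2,2) (2,3) (1,3) (1,2) (1,1) (2,1) (3,1)

Need to visit all 14 open cells exactly once, starting at (4,3) and ending at (3,1).
Route from (4,3): down 1 to (5,3), left 2 to (5,1), up 1 to (4,1), right 1 to (4,2), up 2 to (2,2), right 1 to (2,3), up 1 to (1,3), left 2 to (1,1), down 2 to (3,1) — 13 moves in all.
Check: all 14 open cells covered.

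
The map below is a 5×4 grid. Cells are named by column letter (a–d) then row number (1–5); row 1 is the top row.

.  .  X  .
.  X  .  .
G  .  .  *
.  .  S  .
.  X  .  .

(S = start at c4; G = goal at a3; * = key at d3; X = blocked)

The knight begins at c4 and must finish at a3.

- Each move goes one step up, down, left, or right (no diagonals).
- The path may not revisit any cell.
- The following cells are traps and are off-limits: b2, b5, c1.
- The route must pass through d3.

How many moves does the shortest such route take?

5

Any route passes through d3 somewhere between c4 and a3. Summing Manhattan distances along the two legs (c4 → d3 → a3) gives a lower bound of 2 + 3 = 5 moves.
A route of 5 moves achieves this: c4 → d4 → d3 → c3 → b3 → a3.
Since 5 matches the lower bound, it is optimal.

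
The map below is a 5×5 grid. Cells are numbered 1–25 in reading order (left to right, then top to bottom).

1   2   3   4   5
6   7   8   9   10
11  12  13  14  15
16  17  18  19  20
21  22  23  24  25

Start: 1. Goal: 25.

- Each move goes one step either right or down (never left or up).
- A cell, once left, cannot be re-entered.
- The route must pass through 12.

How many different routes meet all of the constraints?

A right/down-only route from 1 to 25 makes exactly 4 down-moves and 4 right-moves in some order.
With no other constraints that would be C(8,4) = 70 routes.
Split at 12 and multiply the segment counts: 1→12: 3; 12→25: 10; product = 30.
That gives 30 routes.

30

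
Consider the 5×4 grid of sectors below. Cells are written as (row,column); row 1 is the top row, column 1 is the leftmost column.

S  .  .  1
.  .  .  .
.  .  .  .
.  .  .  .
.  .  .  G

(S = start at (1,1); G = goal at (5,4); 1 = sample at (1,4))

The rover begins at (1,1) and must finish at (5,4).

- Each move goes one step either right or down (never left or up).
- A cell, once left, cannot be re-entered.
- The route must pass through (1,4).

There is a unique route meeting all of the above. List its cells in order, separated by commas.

(1,1), (1,2), (1,3), (1,4), (2,4), (3,4), (4,4), (5,4)

Moves only go right or down, so the column and row indices never decrease.
Route from (1,1): 3× right (reaching (1,4)), 4× down (reaching (5,4)) — 7 moves in all.
Check: all required cells visited.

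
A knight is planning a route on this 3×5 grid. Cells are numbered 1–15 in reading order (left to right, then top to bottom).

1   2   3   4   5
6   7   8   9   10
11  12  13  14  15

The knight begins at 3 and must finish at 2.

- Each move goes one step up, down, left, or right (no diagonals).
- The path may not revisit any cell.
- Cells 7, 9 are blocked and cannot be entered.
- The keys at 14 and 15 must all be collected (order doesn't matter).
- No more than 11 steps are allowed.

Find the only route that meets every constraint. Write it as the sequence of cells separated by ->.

3 -> 4 -> 5 -> 10 -> 15 -> 14 -> 13 -> 12 -> 11 -> 6 -> 1 -> 2

Any route must reach 14 and 15 and still end at 2 within 11 moves, so the order of the required stops is forced.
Route from 3: 2× right (reaching 5), 2× down (reaching 15), 4× left (reaching 11), 2× up (reaching 1), right to 2 — 11 moves in all.
Check: all required cells visited; 11 ≤ 11 moves.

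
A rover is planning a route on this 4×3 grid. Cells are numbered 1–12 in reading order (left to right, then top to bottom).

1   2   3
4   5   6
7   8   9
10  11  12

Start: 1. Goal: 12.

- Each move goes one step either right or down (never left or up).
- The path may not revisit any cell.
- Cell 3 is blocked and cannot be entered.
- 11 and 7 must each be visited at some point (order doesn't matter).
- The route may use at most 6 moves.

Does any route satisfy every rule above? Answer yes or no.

One route that works: 1 → 4 → 7 → 10 → 11 → 12.

yes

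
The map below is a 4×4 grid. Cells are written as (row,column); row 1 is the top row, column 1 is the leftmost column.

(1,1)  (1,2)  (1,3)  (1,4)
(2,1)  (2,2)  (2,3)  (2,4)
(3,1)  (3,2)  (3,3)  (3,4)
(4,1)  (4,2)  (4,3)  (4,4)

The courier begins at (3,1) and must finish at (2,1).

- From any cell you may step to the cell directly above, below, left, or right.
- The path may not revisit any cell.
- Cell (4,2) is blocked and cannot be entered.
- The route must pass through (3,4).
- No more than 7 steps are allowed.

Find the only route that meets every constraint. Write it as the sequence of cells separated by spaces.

The 7-move cap with required stops at (3,4) leaves no slack for detours.
Route from (3,1): 3× right (reaching (3,4)), up to (2,4), 3× left (reaching (2,1)) — 7 moves in all.
Check: all required cells visited; 7 ≤ 7 moves.

(3,1) (3,2) (3,3) (3,4) (2,4) (2,3) (2,2) (2,1)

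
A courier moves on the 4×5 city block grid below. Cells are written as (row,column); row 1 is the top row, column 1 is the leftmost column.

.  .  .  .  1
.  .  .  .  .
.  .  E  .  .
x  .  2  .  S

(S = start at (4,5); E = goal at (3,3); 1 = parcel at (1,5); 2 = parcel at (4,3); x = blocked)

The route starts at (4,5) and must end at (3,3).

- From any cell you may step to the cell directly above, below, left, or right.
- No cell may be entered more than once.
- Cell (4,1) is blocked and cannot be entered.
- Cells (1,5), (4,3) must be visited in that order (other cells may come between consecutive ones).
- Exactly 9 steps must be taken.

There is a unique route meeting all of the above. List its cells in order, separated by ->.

(4,5) -> (3,5) -> (2,5) -> (1,5) -> (1,4) -> (2,4) -> (3,4) -> (4,4) -> (4,3) -> (3,3)

The waypoints must appear in the order (1,5), (4,3), with no cell reused.
Route from (4,5): 3× up (reaching (1,5)), left to (1,4), 3× down (reaching (4,4)), left to (4,3), up to (3,3) — 9 moves in all.
Check: order respected (1 at step 3, 2 at step 8); 9 moves as required.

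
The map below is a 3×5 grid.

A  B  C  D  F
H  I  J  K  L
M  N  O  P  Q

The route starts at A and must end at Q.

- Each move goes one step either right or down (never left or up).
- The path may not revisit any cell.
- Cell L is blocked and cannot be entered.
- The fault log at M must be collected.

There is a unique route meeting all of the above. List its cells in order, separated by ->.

A -> H -> M -> N -> O -> P -> Q

Moves only go right or down, so the column and row indices never decrease.
Route from A: down 2 to M, right 4 to Q — 6 moves in all.
Check: all required cells visited.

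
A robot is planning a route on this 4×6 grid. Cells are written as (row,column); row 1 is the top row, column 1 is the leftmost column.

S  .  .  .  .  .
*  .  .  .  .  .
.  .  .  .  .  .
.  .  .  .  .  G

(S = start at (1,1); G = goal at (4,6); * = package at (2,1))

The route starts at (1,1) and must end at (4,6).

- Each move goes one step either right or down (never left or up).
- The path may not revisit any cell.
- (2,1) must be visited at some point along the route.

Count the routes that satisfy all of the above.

21

A right/down-only route from (1,1) to (4,6) makes exactly 3 down-moves and 5 right-moves in some order.
With no other constraints that would be C(8,3) = 56 routes.
Split at (2,1) and multiply the segment counts: (1,1)→(2,1): 1; (2,1)→(4,6): 21; product = 21.
That gives 21 routes.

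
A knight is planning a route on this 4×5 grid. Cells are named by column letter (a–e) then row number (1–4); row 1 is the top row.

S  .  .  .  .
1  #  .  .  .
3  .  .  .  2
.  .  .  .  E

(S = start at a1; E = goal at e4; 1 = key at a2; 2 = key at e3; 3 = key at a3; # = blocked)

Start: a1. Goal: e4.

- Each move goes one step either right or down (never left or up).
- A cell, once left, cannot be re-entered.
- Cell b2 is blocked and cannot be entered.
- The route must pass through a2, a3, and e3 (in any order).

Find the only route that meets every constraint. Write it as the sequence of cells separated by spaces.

Moves only go right or down, so the column and row indices never decrease.
Route from a1: down 2 to a3, right 4 to e3, down 1 to e4 — 7 moves in all.
Check: all required cells visited.

a1 a2 a3 b3 c3 d3 e3 e4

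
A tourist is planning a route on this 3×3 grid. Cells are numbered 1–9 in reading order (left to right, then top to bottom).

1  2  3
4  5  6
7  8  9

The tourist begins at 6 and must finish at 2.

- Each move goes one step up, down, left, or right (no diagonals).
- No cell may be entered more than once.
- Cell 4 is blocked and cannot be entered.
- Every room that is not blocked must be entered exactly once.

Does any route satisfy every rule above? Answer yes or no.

Cell 1 has only one open neighbour but is neither the start nor the goal, so a Hamiltonian route would have to both enter and leave it through the same neighbour — impossible without revisiting.

no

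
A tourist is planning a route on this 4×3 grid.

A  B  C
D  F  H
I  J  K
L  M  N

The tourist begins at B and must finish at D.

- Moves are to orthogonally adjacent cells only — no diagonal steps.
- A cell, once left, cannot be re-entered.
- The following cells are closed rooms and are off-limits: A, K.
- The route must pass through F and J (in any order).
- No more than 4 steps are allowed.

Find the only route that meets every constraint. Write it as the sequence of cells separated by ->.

The 4-move cap with required stops at F, J leaves no slack for detours.
Route from B: down 2 to J, left 1 to I, up 1 to D — 4 moves in all.
Check: all required cells visited; 4 ≤ 4 moves.

B -> F -> J -> I -> D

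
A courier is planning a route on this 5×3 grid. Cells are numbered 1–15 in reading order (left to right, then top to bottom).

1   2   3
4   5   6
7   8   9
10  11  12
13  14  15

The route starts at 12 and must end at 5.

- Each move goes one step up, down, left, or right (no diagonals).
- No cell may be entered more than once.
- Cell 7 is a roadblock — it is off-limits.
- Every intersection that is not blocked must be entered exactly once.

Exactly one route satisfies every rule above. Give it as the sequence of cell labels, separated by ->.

12 -> 15 -> 14 -> 13 -> 10 -> 11 -> 8 -> 9 -> 6 -> 3 -> 2 -> 1 -> 4 -> 5

Need to visit all 14 open cells exactly once, starting at 12 and ending at 5.
Cell 4 has only two open neighbours (1 and 5), so the path must pass straight through it: one of those is the cell it's entered from and the other is where it exits.
Route from 12: down 1 to 15, left 2 to 13, up 1 to 10, right 1 to 11, up 1 to 8, right 1 to 9, up 2 to 3, left 2 to 1, down 1 to 4, right 1 to 5 — 13 moves in all.
Check: all 14 open cells covered.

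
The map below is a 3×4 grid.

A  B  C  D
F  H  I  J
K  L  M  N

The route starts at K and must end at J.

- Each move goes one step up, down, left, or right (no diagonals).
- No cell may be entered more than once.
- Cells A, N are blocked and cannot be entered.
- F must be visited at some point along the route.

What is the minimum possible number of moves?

Any route passes through F somewhere between K and J. Summing Manhattan distances along the two legs (K → F → J) gives a lower bound of 1 + 3 = 4 moves.
A route of 4 moves achieves this: K → F → H → I → J.
Since 4 matches the lower bound, it is optimal.

4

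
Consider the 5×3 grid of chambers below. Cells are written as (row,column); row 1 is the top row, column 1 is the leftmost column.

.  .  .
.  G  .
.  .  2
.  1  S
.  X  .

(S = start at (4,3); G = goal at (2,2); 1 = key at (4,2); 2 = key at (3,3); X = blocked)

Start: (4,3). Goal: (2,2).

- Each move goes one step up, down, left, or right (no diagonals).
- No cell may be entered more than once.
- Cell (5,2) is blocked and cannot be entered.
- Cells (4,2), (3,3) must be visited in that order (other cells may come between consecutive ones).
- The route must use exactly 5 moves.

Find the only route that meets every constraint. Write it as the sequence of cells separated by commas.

(4,3), (4,2), (3,2), (3,3), (2,3), (2,2)

The waypoints must appear in the order (4,2), (3,3), with no cell reused.
Route from (4,3): left to (4,2), up to (3,2), right to (3,3), up to (2,3), left to (2,2) — 5 moves in all.
Check: order respected (1 at step 1, 2 at step 3); 5 moves as required.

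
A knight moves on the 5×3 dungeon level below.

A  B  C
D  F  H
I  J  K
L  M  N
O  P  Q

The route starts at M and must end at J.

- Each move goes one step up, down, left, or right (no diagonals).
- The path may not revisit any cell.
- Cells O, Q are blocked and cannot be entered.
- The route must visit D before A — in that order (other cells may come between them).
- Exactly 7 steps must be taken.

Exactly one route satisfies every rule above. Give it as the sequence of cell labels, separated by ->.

The waypoints must appear in the order D, A, with no cell reused.
Route from M: left to L, 3× up (reaching A), right to B, 2× down (reaching J) — 7 moves in all.
Check: order respected (D at step 3, A at step 4); 7 moves as required.

M -> L -> I -> D -> A -> B -> F -> J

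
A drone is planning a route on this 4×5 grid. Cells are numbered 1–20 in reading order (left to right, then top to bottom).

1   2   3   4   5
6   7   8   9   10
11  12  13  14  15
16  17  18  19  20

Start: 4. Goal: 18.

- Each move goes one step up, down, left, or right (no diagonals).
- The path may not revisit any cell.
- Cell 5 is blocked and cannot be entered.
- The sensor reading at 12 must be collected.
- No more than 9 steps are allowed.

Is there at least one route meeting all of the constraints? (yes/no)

yes

One route that works: 4 → 9 → 14 → 13 → 12 → 17 → 18.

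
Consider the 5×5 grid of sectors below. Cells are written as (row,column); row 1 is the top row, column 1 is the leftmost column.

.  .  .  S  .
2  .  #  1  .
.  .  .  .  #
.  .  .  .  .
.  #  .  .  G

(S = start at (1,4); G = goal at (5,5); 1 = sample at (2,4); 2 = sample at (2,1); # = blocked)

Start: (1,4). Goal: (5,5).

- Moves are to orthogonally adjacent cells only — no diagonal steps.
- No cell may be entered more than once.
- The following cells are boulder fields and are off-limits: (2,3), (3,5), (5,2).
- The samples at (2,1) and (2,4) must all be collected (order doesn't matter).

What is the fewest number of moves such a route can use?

Any route passes through (2,1) and (2,4) in some order between (1,4) and (5,5). Summing Manhattan distances along each leg and taking the cheapest ordering ((1,4) → (2,4) → (2,1) → (5,5)) gives a lower bound of 1 + 3 + 7 = 11 moves.
That bound ignores the blocked cells. Measuring each leg by the fewest moves that actually steer around them ((1,4)→(2,4): 1; (2,4)→(2,1): 5; (2,1)→(5,5): 7) raises the lower bound to 13.
A route of 13 moves exists: (1,4) → (2,4) → (3,4) → (3,3) → (3,2) → (2,2) → (2,1) → (3,1) → (4,1) → (4,2) → (4,3) → (5,3) → (5,4) → (5,5).
Since 13 matches that lower bound, it is optimal.

13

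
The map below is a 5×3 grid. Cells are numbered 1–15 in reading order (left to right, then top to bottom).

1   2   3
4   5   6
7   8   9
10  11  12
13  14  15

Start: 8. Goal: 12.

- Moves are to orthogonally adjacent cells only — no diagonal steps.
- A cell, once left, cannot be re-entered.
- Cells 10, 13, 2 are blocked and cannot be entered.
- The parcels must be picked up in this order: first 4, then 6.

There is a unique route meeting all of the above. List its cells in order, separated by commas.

The waypoints must appear in the order 4, 6, with no cell reused.
Route from 8: left to 7, up to 4, 2× right (reaching 6), 2× down (reaching 12) — 6 moves in all.
Check: order respected (4 at step 2, 6 at step 4).

8, 7, 4, 5, 6, 9, 12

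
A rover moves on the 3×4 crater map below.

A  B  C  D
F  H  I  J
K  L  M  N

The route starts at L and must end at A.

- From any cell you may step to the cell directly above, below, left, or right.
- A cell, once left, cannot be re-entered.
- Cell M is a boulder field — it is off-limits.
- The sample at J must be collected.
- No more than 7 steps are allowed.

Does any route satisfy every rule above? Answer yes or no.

yes

One route that works: L → H → I → J → D → C → B → A.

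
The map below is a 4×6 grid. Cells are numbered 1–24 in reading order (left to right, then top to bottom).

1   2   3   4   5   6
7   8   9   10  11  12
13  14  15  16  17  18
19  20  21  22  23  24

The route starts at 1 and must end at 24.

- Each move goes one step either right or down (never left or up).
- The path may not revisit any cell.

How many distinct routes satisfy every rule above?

A right/down-only route from 1 to 24 makes exactly 3 down-moves and 5 right-moves in some order.
With no other constraints that would be C(8,3) = 56 routes.
That gives 56 routes.

56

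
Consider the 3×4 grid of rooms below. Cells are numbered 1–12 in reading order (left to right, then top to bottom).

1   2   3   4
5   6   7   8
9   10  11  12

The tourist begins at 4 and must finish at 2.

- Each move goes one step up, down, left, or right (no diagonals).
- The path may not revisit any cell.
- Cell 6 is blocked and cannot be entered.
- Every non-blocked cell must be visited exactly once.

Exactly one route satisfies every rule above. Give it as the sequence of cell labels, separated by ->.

Need to visit all 11 open cells exactly once, starting at 4 and ending at 2.
Route from 4: left to 3, down to 7, right to 8, down to 12, 3× left (reaching 9), 2× up (reaching 1), right to 2 — 10 moves in all.
Check: all 11 open cells covered.

4 -> 3 -> 7 -> 8 -> 12 -> 11 -> 10 -> 9 -> 5 -> 1 -> 2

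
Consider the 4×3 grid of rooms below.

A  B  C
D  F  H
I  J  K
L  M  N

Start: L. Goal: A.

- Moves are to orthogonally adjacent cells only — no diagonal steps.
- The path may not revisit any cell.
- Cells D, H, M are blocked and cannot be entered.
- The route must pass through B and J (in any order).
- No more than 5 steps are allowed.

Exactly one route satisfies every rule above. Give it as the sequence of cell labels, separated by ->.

Any route must reach B and J and still end at A within 5 moves, so the order of the required stops is forced.
Route from L: up 1 to I, right 1 to J, up 2 to B, left 1 to A — 5 moves in all.
Check: all required cells visited; 5 ≤ 5 moves.

L -> I -> J -> F -> B -> A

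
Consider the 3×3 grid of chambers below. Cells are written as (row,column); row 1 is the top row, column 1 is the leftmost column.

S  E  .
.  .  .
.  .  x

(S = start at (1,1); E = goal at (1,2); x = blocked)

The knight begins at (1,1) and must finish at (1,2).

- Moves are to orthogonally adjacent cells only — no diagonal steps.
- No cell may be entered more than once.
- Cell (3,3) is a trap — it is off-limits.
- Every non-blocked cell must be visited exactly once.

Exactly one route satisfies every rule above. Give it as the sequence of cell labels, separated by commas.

Need to visit all 8 open cells exactly once, starting at (1,1) and ending at (1,2).
Cell (3,2) has only two open neighbours ((2,2) and (3,1)), so the path must pass straight through it: one of those is the cell it's entered from and the other is where it exits.
Route from (1,1): 2× down (reaching (3,1)), right to (3,2), up to (2,2), right to (2,3), up to (1,3), left to (1,2) — 7 moves in all.
Check: all 8 open cells covered.

(1,1), (2,1), (3,1), (3,2), (2,2), (2,3), (1,3), (1,2)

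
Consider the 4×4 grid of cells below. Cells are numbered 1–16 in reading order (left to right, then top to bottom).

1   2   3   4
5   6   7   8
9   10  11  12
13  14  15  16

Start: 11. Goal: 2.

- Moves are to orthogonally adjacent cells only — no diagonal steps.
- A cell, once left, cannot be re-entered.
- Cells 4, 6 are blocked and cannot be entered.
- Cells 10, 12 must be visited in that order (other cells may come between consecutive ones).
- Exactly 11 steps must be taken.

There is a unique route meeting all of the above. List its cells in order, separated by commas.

The waypoints must appear in the order 10, 12, with no cell reused.
Route from 11: left 2 to 9, down 1 to 13, right 3 to 16, up 2 to 8, left 1 to 7, up 1 to 3, left 1 to 2 — 11 moves in all.
Check: order respected (10 at step 1, 12 at step 7); 11 moves as required.

11, 10, 9, 13, 14, 15, 16, 12, 8, 7, 3, 2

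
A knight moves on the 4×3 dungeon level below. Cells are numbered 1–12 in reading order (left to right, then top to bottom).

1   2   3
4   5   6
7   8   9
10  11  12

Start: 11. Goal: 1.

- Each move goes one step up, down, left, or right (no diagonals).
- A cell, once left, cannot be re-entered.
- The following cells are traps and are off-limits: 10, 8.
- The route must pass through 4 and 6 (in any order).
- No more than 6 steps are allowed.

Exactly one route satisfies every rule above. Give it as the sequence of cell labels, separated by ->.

11 -> 12 -> 9 -> 6 -> 5 -> 4 -> 1

Any route must reach 4 and 6 and still end at 1 within 6 moves, so the order of the required stops is forced.
Route from 11: right to 12, 2× up (reaching 6), 2× left (reaching 4), up to 1 — 6 moves in all.
Check: all required cells visited; 6 ≤ 6 moves.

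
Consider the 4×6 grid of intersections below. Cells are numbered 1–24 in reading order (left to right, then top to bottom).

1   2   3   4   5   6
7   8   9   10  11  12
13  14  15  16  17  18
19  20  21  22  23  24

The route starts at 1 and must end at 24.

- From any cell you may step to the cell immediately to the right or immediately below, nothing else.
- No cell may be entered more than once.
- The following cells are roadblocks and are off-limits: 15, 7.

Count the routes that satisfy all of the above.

A right/down-only route from 1 to 24 makes exactly 3 down-moves and 5 right-moves in some order.
With no other constraints that would be C(8,3) = 56 routes.
Subtract routes through each blocked cell (inclusion–exclusion for overlaps): − through 7: 21 − through 15: 24 + through 7&15: 12 → 23.
That gives 23 routes.

23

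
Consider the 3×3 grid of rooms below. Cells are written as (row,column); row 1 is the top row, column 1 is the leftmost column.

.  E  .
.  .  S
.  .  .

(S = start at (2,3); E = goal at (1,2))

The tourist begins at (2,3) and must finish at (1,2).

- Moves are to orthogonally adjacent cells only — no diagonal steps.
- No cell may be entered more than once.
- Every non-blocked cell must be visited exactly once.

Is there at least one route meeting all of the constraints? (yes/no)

no

Colour the cells like a checkerboard: each orthogonal step flips colour, so a Hamiltonian route alternates colours. Here there are 5 cells of one colour and 4 of the other, with start on the same colour as the goal — the counts and endpoints can't be arranged into an alternating sequence of length 9, so no Hamiltonian route exists.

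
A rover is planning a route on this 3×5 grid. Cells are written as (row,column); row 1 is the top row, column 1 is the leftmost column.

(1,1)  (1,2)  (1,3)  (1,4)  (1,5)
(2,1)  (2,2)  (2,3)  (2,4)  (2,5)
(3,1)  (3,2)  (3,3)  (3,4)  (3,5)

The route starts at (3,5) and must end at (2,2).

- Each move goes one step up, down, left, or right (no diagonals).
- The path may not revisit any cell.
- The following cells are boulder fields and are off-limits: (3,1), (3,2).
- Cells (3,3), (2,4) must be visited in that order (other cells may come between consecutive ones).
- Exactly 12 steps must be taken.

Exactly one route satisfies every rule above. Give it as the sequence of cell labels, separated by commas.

(3,5), (3,4), (3,3), (2,3), (2,4), (2,5), (1,5), (1,4), (1,3), (1,2), (1,1), (2,1), (2,2)

The waypoints must appear in the order (3,3), (2,4), with no cell reused.
Route from (3,5): 2× left (reaching (3,3)), up to (2,3), 2× right (reaching (2,5)), up to (1,5), 4× left (reaching (1,1)), down to (2,1), right to (2,2) — 12 moves in all.
Check: order respected ((3,3) at step 2, (2,4) at step 4); 12 moves as required.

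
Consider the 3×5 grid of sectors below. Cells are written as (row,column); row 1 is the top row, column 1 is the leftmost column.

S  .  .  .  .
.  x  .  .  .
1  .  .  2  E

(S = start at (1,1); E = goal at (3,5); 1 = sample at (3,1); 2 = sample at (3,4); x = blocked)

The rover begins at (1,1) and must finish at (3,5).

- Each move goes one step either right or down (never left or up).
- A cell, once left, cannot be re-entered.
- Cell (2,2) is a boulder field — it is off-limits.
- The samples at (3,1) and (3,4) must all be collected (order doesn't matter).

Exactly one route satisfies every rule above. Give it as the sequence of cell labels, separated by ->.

Moves only go right or down, so the column and row indices never decrease.
Route from (1,1): 2× down (reaching (3,1)), 4× right (reaching (3,5)) — 6 moves in all.
Check: all required cells visited.

(1,1) -> (2,1) -> (3,1) -> (3,2) -> (3,3) -> (3,4) -> (3,5)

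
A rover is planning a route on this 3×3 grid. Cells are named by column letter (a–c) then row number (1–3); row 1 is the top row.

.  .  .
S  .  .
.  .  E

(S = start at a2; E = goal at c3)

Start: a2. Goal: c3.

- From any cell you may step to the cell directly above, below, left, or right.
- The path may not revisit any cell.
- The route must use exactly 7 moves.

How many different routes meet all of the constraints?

Need simple routes of exactly 7 moves from a2 to c3 (Manhattan distance 3, so 2 moves are spent on a detour and 2 undoing it).
Enumerating: a2 a1 b1 c1 c2 b2 b3 c3 | a2 a3 b3 b2 b1 c1 c2 c3.
That gives 2 routes.

2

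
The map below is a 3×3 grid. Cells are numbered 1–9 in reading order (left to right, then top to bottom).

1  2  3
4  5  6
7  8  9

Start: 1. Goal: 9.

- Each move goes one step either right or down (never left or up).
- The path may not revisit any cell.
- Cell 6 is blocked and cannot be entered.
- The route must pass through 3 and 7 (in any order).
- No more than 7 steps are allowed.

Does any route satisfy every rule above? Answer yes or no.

no

7 is below but to the left of 3: going 3 → 7 would need a leftward move and 7 → 3 an upward move, so no right/down-only route can visit both required cells.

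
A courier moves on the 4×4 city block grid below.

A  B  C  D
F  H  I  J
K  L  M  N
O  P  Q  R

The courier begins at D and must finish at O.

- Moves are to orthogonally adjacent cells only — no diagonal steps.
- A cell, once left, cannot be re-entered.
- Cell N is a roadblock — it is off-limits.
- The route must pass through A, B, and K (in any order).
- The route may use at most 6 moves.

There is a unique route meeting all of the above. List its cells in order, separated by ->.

D -> C -> B -> A -> F -> K -> O

The budget equals the shortest possible length, so every move has to be on a shortest route through the required cells.
Route from D: 3× left (reaching A), 3× down (reaching O) — 6 moves in all.
Check: all required cells visited; 6 ≤ 6 moves.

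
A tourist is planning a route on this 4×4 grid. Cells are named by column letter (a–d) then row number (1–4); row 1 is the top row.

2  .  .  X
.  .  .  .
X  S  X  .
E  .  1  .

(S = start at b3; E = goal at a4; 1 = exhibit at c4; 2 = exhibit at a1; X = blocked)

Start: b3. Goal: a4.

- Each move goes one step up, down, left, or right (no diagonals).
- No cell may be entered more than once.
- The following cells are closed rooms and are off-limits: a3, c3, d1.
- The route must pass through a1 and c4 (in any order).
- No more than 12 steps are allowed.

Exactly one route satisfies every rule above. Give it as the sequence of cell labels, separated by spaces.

b3 b2 a2 a1 b1 c1 c2 d2 d3 d4 c4 b4 a4

Any route must reach a1 and c4 and still end at a4 within 12 moves, so the order of the required stops is forced.
Route from b3: up 1 to b2, left 1 to a2, up 1 to a1, right 2 to c1, down 1 to c2, right 1 to d2, down 2 to d4, left 3 to a4 — 12 moves in all.
Check: all required cells visited; 12 ≤ 12 moves.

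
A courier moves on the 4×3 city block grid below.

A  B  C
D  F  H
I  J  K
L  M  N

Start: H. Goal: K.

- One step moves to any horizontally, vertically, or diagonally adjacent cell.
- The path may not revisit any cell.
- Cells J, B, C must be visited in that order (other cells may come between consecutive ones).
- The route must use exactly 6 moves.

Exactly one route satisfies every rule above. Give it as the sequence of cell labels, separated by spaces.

H J D B C F K

The waypoints must appear in the order J, B, C, with no cell reused.
Route from H: down-left 1 to J, up-left 1 to D, up-right 1 to B, right 1 to C, down-left 1 to F, down-right 1 to K — 6 moves in all.
Check: order respected (J at step 1, B at step 3, C at step 4); 6 moves as required.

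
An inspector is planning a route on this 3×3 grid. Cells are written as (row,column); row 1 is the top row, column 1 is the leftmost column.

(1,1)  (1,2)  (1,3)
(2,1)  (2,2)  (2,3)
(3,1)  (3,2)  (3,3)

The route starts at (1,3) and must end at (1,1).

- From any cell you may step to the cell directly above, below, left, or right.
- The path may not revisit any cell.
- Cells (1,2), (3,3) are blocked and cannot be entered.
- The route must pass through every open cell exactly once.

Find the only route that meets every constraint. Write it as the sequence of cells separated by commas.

(1,3), (2,3), (2,2), (3,2), (3,1), (2,1), (1,1)

Need to visit all 7 open cells exactly once, starting at (1,3) and ending at (1,1).
Cell (3,1) has only two open neighbours ((2,1) and (3,2)), so the path must pass straight through it: one of those is the cell it's entered from and the other is where it exits.
Route from (1,3): down 1 to (2,3), left 1 to (2,2), down 1 to (3,2), left 1 to (3,1), up 2 to (1,1) — 6 moves in all.
Check: all 7 open cells covered.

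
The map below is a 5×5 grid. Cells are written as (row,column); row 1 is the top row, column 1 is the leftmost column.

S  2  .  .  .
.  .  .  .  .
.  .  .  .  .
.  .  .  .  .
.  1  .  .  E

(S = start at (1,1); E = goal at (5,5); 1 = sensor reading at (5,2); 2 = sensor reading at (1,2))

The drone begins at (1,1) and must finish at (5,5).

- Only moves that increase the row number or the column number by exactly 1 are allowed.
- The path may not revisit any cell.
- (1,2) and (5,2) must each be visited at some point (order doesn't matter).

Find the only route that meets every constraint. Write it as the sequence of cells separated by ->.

(1,1) -> (1,2) -> (2,2) -> (3,2) -> (4,2) -> (5,2) -> (5,3) -> (5,4) -> (5,5)

Moves only go right or down, so the column and row indices never decrease.
Route from (1,1): right to (1,2), 4× down (reaching (5,2)), 3× right (reaching (5,5)) — 8 moves in all.
Check: all required cells visited.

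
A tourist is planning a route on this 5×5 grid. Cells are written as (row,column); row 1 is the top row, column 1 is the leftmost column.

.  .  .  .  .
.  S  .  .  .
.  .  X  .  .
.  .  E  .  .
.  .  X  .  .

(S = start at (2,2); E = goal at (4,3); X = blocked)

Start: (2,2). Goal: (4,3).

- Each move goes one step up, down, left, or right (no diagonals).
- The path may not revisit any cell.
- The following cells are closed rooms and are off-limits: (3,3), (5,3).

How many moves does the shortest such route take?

3

The Manhattan distance from (2,2) to (4,3) is |2−4| + |2−3| = 3, so at least 3 moves are needed.
A route of 3 moves achieves this: (2,2) → (3,2) → (4,2) → (4,3).
Since 3 matches the lower bound, it is optimal.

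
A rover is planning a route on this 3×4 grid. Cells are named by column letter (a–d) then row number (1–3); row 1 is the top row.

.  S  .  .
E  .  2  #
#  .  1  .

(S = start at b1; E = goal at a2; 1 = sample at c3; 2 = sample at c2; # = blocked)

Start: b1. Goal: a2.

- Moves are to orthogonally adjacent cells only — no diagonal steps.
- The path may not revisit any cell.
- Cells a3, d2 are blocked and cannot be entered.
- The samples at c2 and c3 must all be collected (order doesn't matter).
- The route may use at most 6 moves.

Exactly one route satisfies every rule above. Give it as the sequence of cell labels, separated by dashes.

The 6-move cap with required stops at c2, c3 leaves no slack for detours.
Route from b1: right to c1, 2× down (reaching c3), left to b3, up to b2, left to a2 — 6 moves in all.
Check: all required cells visited; 6 ≤ 6 moves.

b1 - c1 - c2 - c3 - b3 - b2 - a2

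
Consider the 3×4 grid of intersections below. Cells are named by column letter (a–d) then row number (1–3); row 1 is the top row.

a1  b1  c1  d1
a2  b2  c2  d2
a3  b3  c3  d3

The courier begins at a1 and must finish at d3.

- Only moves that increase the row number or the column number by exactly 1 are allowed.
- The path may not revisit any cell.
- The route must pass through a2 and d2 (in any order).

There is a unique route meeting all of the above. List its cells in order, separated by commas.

Moves only go right or down, so the column and row indices never decrease.
Route from a1: down to a2, 3× right (reaching d2), down to d3 — 5 moves in all.
Check: all required cells visited.

a1, a2, b2, c2, d2, d3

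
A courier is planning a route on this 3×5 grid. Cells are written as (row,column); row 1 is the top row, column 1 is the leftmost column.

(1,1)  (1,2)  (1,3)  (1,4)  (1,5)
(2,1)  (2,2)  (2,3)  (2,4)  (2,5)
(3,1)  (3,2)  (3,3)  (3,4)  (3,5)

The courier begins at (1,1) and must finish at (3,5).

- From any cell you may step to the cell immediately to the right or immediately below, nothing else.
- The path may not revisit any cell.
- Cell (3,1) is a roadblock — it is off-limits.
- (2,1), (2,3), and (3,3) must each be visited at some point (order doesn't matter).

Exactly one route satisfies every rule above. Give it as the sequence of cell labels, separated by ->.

(1,1) -> (2,1) -> (2,2) -> (2,3) -> (3,3) -> (3,4) -> (3,5)

Moves only go right or down, so the column and row indices never decrease.
Route from (1,1): down 1 to (2,1), right 2 to (2,3), down 1 to (3,3), right 2 to (3,5) — 6 moves in all.
Check: all required cells visited.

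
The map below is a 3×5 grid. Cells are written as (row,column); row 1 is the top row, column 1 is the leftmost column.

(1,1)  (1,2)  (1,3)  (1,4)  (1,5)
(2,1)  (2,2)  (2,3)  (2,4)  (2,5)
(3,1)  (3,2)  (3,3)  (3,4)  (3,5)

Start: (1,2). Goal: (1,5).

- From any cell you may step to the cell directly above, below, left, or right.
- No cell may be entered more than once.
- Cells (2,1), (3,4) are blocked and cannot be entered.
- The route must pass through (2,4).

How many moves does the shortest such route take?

5

Any route passes through (2,4) somewhere between (1,2) and (1,5). Summing Manhattan distances along the two legs ((1,2) → (2,4) → (1,5)) gives a lower bound of 3 + 2 = 5 moves.
A route of 5 moves achieves this: (1,2) → (2,2) → (2,3) → (2,4) → (1,4) → (1,5).
Since 5 matches the lower bound, it is optimal.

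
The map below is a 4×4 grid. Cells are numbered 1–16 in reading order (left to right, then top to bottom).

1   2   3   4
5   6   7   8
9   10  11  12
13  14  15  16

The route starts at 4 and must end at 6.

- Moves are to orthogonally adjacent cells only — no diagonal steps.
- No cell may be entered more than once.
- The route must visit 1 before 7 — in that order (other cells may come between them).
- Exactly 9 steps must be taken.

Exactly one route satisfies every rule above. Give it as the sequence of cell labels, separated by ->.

4 -> 3 -> 2 -> 1 -> 5 -> 9 -> 10 -> 11 -> 7 -> 6

The waypoints must appear in the order 1, 7, with no cell reused.
Route from 4: 3× left (reaching 1), 2× down (reaching 9), 2× right (reaching 11), up to 7, left to 6 — 9 moves in all.
Check: order respected (1 at step 3, 7 at step 8); 9 moves as required.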